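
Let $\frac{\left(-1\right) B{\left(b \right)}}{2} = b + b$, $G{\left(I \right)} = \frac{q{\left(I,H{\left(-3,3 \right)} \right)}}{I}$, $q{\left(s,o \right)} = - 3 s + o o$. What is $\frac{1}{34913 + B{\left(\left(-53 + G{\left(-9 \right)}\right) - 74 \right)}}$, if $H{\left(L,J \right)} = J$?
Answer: $\frac{1}{35437} \approx 2.8219 \cdot 10^{-5}$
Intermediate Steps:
$q{\left(s,o \right)} = o^{2} - 3 s$ ($q{\left(s,o \right)} = - 3 s + o^{2} = o^{2} - 3 s$)
$G{\left(I \right)} = \frac{9 - 3 I}{I}$ ($G{\left(I \right)} = \frac{3^{2} - 3 I}{I} = \frac{9 - 3 I}{I}$)
$B{\left(b \right)} = - 4 b$ ($B{\left(b \right)} = - 2 \left(b + b\right) = - 2 \cdot 2 b = - 4 b$)
$\frac{1}{34913 + B{\left(\left(-53 + G{\left(-9 \right)}\right) - 74 \right)}} = \frac{1}{34913 - 4 \left(\left(-53 - \left(3 - \frac{9}{-9}\right)\right) - 74\right)} = \frac{1}{34913 - 4 \left(\left(-53 + \left(-3 + 9 \left(- \frac{1}{9}\right)\right)\right) - 74\right)} = \frac{1}{34913 - 4 \left(\left(-53 - 4\right) - 74\right)} = \frac{1}{34913 - 4 \left(-57 - 74\right)} = \frac{1}{34913 - -524} = \frac{1}{34913 + 524} = \frac{1}{35437}$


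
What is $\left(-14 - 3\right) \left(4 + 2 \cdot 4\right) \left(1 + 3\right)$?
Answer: $-816$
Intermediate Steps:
$\left(-14 - 3\right) \left(4 + 2 \cdot 4\right) \left(1 + 3\right) = - 17 \left(4 + 8\right) 4 = - 17 \cdot 12 \cdot 4 = \left(-17\right) 48 = -816$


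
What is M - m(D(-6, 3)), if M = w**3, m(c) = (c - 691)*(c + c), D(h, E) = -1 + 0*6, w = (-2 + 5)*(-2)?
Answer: -1600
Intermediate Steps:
w = -6 (w = 3*(-2) = -6)
D(h, E) = -1 (D(h, E) = -1 + 0 = -1)
m(c) = 2*c*(-691 + c) (m(c) = (-691 + c)*(2*c) = 2*c*(-691 + c))
M = -216 (M = (-6)**3 = -216)
M - m(D(-6, 3)) = -216 - 2*(-1)*(-691 - 1) = -216 - 2*(-1)*(-692) = -216 - 1*1384 = -216 - 1384 = -1600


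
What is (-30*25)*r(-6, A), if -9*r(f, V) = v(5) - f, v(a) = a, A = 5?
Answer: 2750/3 ≈ 916.67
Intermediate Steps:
r(f, V) = -5/9 + f/9 (r(f, V) = -(5 - f)/9 = -5/9 + f/9)
(-30*25)*r(-6, A) = (-30*25)*(-5/9 + (1/9)*(-6)) = -750*(-5/9 - 2/3) = -750*(-11/9) = 2750/3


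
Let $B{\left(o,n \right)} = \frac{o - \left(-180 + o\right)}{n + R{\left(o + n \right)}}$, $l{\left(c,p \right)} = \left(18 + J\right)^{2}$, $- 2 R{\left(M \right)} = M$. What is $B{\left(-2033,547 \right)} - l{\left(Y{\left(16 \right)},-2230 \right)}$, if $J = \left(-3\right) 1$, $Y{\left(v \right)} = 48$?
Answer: $- \frac{9669}{43} \approx -224.86$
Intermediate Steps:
$R{\left(M \right)} = - \frac{M}{2}$
$J = -3$
$l{\left(c,p \right)} = 225$ ($l{\left(c,p \right)} = \left(18 - 3\right)^{2} = 15^{2} = 225$)
$B{\left(o,n \right)} = \frac{180}{\frac{n}{2} - \frac{o}{2}}$ ($B{\left(o,n \right)} = \frac{o - \left(-180 + o\right)}{n - \frac{o + n}{2}} = \frac{180}{n - \frac{n + o}{2}} = \frac{180}{n - \left(\frac{n}{2} + \frac{o}{2}\right)} = \frac{180}{\frac{n}{2} - \frac{o}{2}}$)
$B{\left(-2033,547 \right)} - l{\left(Y{\left(16 \right)},-2230 \right)} = \frac{360}{547 - -2033} - 225 = \frac{360}{547 + 2033} - 225 = \frac{360}{2580} - 225 = 360 \cdot \frac{1}{2580} - 225 = \frac{6}{43} - 225 = - \frac{9669}{43}$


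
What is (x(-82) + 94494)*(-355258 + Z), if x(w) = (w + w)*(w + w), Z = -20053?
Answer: -45559002290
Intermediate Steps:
x(w) = 4*w² (x(w) = (2*w)*(2*w) = 4*w²)
(x(-82) + 94494)*(-355258 + Z) = (4*(-82)² + 94494)*(-355258 - 20053) = (4*6724 + 94494)*(-375311) = (26896 + 94494)*(-375311) = 121390*(-375311) = -45559002290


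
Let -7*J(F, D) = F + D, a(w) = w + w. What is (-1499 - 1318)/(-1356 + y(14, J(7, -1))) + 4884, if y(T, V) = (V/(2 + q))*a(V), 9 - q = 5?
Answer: 108197307/22144 ≈ 4886.1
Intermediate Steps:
q = 4 (q = 9 - 1*5 = 9 - 5 = 4)
a(w) = 2*w
J(F, D) = -D/7 - F/7 (J(F, D) = -(F + D)/7 = -(D + F)/7 = -D/7 - F/7)
y(T, V) = V²/3 (y(T, V) = (V/(2 + 4))*(2*V) = (V/6)*(2*V) = V²/3)
(-1499 - 1318)/(-1356 + y(14, J(7, -1))) + 4884 = (-1499 - 1318)/(-1356 + (-⅐*(-1) - ⅐*7)²/3) + 4884 = -2817/(-1356 + (⅐ - 1)²/3) + 4884 = -2817/(-1356 + (-6/7)²/3) + 4884 = -2817/(-1356 + (⅓)*(36/49)) + 4884 = -2817/(-1356 + 12/49) + 4884 = -2817/(-66432/49) + 4884 = -2817*(-49/66432) + 4884 = 46011/22144 + 4884 = 108197307/22144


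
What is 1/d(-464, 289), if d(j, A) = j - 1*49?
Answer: -1/513 ≈ -0.0019493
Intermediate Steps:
d(j, A) = -49 + j (d(j, A) = j - 49 = -49 + j)
1/d(-464, 289) = 1/(-49 - 464) = 1/(-513) = -1/513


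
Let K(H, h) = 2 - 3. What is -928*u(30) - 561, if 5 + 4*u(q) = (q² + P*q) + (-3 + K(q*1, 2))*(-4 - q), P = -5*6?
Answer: -30953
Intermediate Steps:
K(H, h) = -1
P = -30
u(q) = 11/4 - 13*q/2 + q²/4 (u(q) = -5/4 + ((q² - 30*q) + (-3 - 1)*(-4 - q))/4 = -5/4 + ((q² - 30*q) - 4*(-4 - q))/4 = -5/4 + ((q² - 30*q) + (16 + 4*q))/4 = -5/4 + (16 + q² - 26*q)/4 = -5/4 + (4 - 13*q/2 + q²/4) = 11/4 - 13*q/2 + q²/4)
-928*u(30) - 561 = -928*(11/4 - 13/2*30 + (¼)*30²) - 561 = -928*(11/4 - 195 + (¼)*900) - 561 = -928*(11/4 - 195 + 225) - 561 = -928*131/4 - 561 = -30392 - 561 = -30953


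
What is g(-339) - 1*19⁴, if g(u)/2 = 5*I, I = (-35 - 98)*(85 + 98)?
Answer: -373711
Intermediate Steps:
I = -24339 (I = -133*183 = -24339)
g(u) = -243390 (g(u) = 2*(5*(-24339)) = 2*(-121695) = -243390)
g(-339) - 1*19⁴ = -243390 - 1*19⁴ = -243390 - 1*130321 = -243390 - 130321 = -373711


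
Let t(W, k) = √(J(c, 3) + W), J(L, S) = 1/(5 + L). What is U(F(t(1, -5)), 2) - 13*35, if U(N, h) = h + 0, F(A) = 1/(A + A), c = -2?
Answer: -453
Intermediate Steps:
t(W, k) = √(⅓ + W) (t(W, k) = √(1/(5 - 2) + W) = √(1/3 + W) = √(⅓ + W))
F(A) = 1/(2*A)
U(N, h) = h
U(F(t(1, -5)), 2) - 13*35 = 2 - 13*35 = 2 - 455 = -453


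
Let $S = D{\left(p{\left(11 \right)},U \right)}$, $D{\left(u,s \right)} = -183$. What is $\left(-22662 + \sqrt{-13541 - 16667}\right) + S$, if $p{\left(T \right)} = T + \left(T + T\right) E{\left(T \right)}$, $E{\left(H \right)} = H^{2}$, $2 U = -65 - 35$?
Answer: $-22845 + 16 i \sqrt{118} \approx -22845.0 + 173.8 i$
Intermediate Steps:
$U = -50$ ($U = \frac{-65 - 35}{2} = \frac{1}{2} \left(-100\right) = -50$)
$p{\left(T \right)} = T + 2 T^{3}$ ($p{\left(T \right)} = T + \left(T + T\right) T^{2} = T + 2 T T^{2} = T + 2 T^{3}$)
$S = -183$
$\left(-22662 + \sqrt{-13541 - 16667}\right) + S = \left(-22662 + \sqrt{-13541 - 16667}\right) - 183 = \left(-22662 + \sqrt{-30208}\right) - 183 = \left(-22662 + 16 i \sqrt{118}\right) - 183 = -22845 + 16 i \sqrt{118}$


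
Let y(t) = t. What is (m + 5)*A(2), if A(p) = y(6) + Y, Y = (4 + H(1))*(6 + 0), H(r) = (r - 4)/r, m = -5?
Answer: 0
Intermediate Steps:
H(r) = (-4 + r)/r
Y = 6 (Y = (4 + (-4 + 1)/1)*(6 + 0) = (4 + 1*(-3))*6 = (4 - 3)*6 = 1*6 = 6)
A(p) = 12 (A(p) = 6 + 6 = 12)
(m + 5)*A(2) = (-5 + 5)*12 = 0*12 = 0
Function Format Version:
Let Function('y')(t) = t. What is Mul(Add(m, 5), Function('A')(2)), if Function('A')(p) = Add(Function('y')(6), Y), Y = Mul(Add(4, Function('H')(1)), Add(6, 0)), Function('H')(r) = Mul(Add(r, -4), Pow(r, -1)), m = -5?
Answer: 0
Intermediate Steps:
Function('H')(r) = Mul(Pow(r, -1), Add(-4, r)) (Function('H')(r) = Mul(Add(-4, r), Pow(r, -1)) = Mul(Pow(r, -1), Add(-4, r)))
Y = 6 (Y = Mul(Add(4, Mul(Pow(1, -1), Add(-4, 1))), Add(6, 0)) = Mul(Add(4, Mul(1, -3)), 6) = Mul(Add(4, -3), 6) = Mul(1, 6) = 6)
Function('A')(p) = 12 (Function('A')(p) = Add(6, 6) = 12)
Mul(Add(m, 5), Function('A')(2)) = Mul(Add(-5, 5), 12) = Mul(0, 12) = 0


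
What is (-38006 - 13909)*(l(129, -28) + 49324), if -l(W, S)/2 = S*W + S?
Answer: -2938596660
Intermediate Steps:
l(W, S) = -2*S - 2*S*W (l(W, S) = -2*(S*W + S) = -2*(S + S*W) = -2*S - 2*S*W)
(-38006 - 13909)*(l(129, -28) + 49324) = (-38006 - 13909)*(-2*(-28)*(1 + 129) + 49324) = -51915*(-2*(-28)*130 + 49324) = -51915*(7280 + 49324) = -51915*56604 = -2938596660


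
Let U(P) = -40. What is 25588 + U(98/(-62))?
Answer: 25548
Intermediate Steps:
25588 + U(98/(-62)) = 25588 - 40 = 25548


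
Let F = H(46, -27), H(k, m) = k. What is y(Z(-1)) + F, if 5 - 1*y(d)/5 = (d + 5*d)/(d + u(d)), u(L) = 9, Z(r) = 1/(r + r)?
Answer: 1237/17 ≈ 72.765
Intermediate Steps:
Z(r) = 1/(2*r)
y(d) = 25 - 30*d/(9 + d) (y(d) = 25 - 5*(d + 5*d)/(d + 9) = 25 - 5*6*d/(9 + d) = 25 - 30*d/(9 + d))
F = 46
y(Z(-1)) + F = 5*(45 - 1/(2*(-1)))/(9 + (½)/(-1)) + 46 = 5*(45 - (-1)/2)/(9 + (½)*(-1)) + 46 = 5*(45 - 1*(-½))/(9 - ½) + 46 = 5*(45 + ½)/(17/2) + 46 = 5*(2/17)*(91/2) + 46 = 455/17 + 46 = 1237/17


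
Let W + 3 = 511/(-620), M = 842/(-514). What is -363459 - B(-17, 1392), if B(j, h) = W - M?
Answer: -57913208733/159340 ≈ -3.6346e+5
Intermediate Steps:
M = -421/257 (M = 842*(-1/514) = -421/257 ≈ -1.6381)
W = -2371/620 (W = -3 + 511/(-620) = -3 + 511*(-1/620) = -3 - 511/620 = -2371/620 ≈ -3.8242)
B(j, h) = -348327/159340 (B(j, h) = -2371/620 - 1*(-421/257) = -2371/620 + 421/257 = -348327/159340)
-363459 - B(-17, 1392) = -363459 - 1*(-348327/159340) = -363459 + 348327/159340 = -57913208733/159340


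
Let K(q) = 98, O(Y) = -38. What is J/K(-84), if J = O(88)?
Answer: -19/49 ≈ -0.38775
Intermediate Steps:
J = -38
J/K(-84) = -38/98 = -38*1/98 = -19/49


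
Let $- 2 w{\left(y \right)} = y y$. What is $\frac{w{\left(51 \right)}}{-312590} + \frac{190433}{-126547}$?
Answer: $- \frac{118725754193}{79114653460} \approx -1.5007$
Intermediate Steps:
$w{\left(y \right)} = - \frac{y^{2}}{2}$ ($w{\left(y \right)} = - \frac{y y}{2} = - \frac{y^{2}}{2}$)
$\frac{w{\left(51 \right)}}{-312590} + \frac{190433}{-126547} = \frac{\left(- \frac{1}{2}\right) 51^{2}}{-312590} + \frac{190433}{-126547} = \left(- \frac{1}{2}\right) 2601 \left(- \frac{1}{312590}\right) + 190433 \left(- \frac{1}{126547}\right) = \left(- \frac{2601}{2}\right) \left(- \frac{1}{312590}\right) - \frac{190433}{126547} = \frac{2601}{625180} - \frac{190433}{126547} = - \frac{118725754193}{79114653460}$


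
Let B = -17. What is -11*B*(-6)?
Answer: -1122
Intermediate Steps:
-11*B*(-6) = -11*(-17)*(-6) = 187*(-6) = -1122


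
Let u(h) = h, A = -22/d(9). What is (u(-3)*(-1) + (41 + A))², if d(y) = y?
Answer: 139876/81 ≈ 1726.9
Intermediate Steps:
A = -22/9 ≈ -2.4444
(u(-3)*(-1) + (41 + A))² = (-3*(-1) + (41 - 22/9))² = (3 + 347/9)² = (374/9)² = 139876/81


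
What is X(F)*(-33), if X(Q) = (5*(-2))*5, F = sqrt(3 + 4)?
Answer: 1650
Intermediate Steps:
F = sqrt(7) ≈ 2.6458
X(Q) = -50 (X(Q) = -10*5 = -50)
X(F)*(-33) = -50*(-33) = 1650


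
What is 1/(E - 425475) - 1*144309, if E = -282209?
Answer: -102125170357/707684 ≈ -1.4431e+5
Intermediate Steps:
1/(E - 425475) - 1*144309 = 1/(-282209 - 425475) - 1*144309 = 1/(-707684) - 144309 = -1/707684 - 144309 = -102125170357/707684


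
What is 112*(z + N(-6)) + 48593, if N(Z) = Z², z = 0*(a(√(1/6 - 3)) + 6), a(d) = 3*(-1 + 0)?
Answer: 52625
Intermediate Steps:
a(d) = -3 (a(d) = 3*(-1) = -3)
z = 0 (z = 0*(-3 + 6) = 0*3 = 0)
112*(z + N(-6)) + 48593 = 112*(0 + (-6)²) + 48593 = 112*(0 + 36) + 48593 = 112*36 + 48593 = 4032 + 48593 = 52625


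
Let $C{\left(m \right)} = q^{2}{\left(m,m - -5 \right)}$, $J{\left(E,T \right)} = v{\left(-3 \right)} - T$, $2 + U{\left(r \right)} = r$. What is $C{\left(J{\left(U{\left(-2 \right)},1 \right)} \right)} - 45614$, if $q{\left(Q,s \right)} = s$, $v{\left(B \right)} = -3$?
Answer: $-45613$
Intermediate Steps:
$U{\left(r \right)} = -2 + r$
$J{\left(E,T \right)} = -3 - T$
$C{\left(m \right)} = \left(5 + m\right)^{2}$ ($C{\left(m \right)} = \left(m - -5\right)^{2} = \left(m + 5\right)^{2} = \left(5 + m\right)^{2}$)
$C{\left(J{\left(U{\left(-2 \right)},1 \right)} \right)} - 45614 = \left(5 - 4\right)^{2} - 45614 = 1^{2} - 45614 = 1 - 45614 = -45613$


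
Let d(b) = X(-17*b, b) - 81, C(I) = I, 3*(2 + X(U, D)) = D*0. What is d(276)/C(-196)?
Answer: 83/196 ≈ 0.42347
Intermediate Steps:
X(U, D) = -2 (X(U, D) = -2 + (D*0)/3 = -2 + (1/3)*0 = -2 + 0 = -2)
d(b) = -83 (d(b) = -2 - 81 = -83)
d(276)/C(-196) = -83/(-196) = -83*(-1/196) = 83/196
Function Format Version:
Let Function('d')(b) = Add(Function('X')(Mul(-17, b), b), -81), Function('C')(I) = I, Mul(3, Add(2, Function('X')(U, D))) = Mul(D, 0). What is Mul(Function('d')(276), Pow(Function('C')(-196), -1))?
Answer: Rational(83, 196) ≈ 0.42347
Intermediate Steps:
Function('X')(U, D) = -2 (Function('X')(U, D) = Add(-2, Mul(Rational(1, 3), Mul(D, 0))) = Add(-2, Mul(Rational(1, 3), 0)) = Add(-2, 0) = -2)
Function('d')(b) = -83 (Function('d')(b) = Add(-2, -81) = -83)
Mul(Function('d')(276), Pow(Function('C')(-196), -1)) = Mul(-83, Pow(-196, -1)) = Mul(-83, Rational(-1, 196)) = Rational(83, 196)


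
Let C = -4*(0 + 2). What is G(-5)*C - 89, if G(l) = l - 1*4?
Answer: -17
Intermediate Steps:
C = -8 (C = -4*2 = -8)
G(l) = -4 + l (G(l) = l - 4 = -4 + l)
G(-5)*C - 89 = (-4 - 5)*(-8) - 89 = -9*(-8) - 89 = 72 - 89 = -17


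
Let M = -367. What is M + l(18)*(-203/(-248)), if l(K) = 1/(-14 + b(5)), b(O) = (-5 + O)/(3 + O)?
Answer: -182061/496 ≈ -367.06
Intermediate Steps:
b(O) = (-5 + O)/(3 + O)
l(K) = -1/14 (l(K) = 1/(-14 + (-5 + 5)/(3 + 5)) = 1/(-14 + 0/8) = 1/(-14 + (⅛)*0) = 1/(-14 + 0) = 1/(-14) = -1/14)
M + l(18)*(-203/(-248)) = -367 - (-29)/(2*(-248)) = -367 - (-29)*(-1)/(2*248) = -367 - 1/14*203/248 = -367 - 29/496 = -182061/496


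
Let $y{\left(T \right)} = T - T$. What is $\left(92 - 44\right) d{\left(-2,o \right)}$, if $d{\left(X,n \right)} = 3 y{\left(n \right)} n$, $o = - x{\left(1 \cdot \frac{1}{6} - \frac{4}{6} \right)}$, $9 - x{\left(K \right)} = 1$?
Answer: $0$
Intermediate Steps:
$x{\left(K \right)} = 8$ ($x{\left(K \right)} = 9 - 1 = 8$)
$o = -8$ ($o = \left(-1\right) 8 = -8$)
$y{\left(T \right)} = 0$
$d{\left(X,n \right)} = 0$ ($d{\left(X,n \right)} = 3 \cdot 0 n = 0 n = 0$)
$\left(92 - 44\right) d{\left(-2,o \right)} = \left(92 - 44\right) 0 = 48 \cdot 0 = 0$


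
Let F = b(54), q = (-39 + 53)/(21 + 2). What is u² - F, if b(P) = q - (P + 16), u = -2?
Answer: 1688/23 ≈ 73.391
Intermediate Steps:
q = 14/23 ≈ 0.60870
b(P) = -354/23 - P (b(P) = 14/23 - (P + 16) = 14/23 - (16 + P) = 14/23 + (-16 - P) = -354/23 - P)
F = -1596/23 (F = -354/23 - 1*54 = -354/23 - 54 = -1596/23 ≈ -69.391)
u² - F = (-2)² - 1*(-1596/23) = 4 + 1596/23 = 1688/23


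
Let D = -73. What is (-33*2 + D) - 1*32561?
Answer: -32700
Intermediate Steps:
(-33*2 + D) - 1*32561 = (-33*2 - 73) - 1*32561 = (-66 - 73) - 32561 = -139 - 32561 = -32700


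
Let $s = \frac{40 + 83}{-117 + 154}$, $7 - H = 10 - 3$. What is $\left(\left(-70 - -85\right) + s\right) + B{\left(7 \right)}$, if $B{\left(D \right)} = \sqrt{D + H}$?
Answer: $\frac{678}{37} + \sqrt{7} \approx 20.97$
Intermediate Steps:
$H = 0$ ($H = 7 - \left(10 - 3\right) = 7 - 7 = 0$)
$B{\left(D \right)} = \sqrt{D}$ ($B{\left(D \right)} = \sqrt{D + 0} = \sqrt{D}$)
$s = \frac{123}{37} \approx 3.3243$
$\left(\left(-70 - -85\right) + s\right) + B{\left(7 \right)} = \left(\left(-70 - -85\right) + \frac{123}{37}\right) + \sqrt{7} = \left(\left(-70 + 85\right) + \frac{123}{37}\right) + \sqrt{7} = \left(15 + \frac{123}{37}\right) + \sqrt{7} = \frac{678}{37} + \sqrt{7}$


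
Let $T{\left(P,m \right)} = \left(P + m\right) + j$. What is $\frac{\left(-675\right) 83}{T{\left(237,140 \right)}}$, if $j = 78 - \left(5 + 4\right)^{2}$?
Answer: $- \frac{56025}{374} \approx -149.8$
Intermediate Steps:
$j = -3$ ($j = 78 - 9^{2} = 78 - 81 = -3$)
$T{\left(P,m \right)} = -3 + P + m$ ($T{\left(P,m \right)} = \left(P + m\right) - 3 = -3 + P + m$)
$\frac{\left(-675\right) 83}{T{\left(237,140 \right)}} = \frac{\left(-675\right) 83}{-3 + 237 + 140} = - \frac{56025}{374}$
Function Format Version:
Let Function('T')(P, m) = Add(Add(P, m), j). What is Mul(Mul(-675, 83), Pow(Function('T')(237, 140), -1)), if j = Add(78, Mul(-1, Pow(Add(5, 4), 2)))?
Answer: Rational(-56025, 374) ≈ -149.80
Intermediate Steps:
j = -3 (j = Add(78, Mul(-1, Pow(9, 2))) = Add(78, Mul(-1, 81)) = Add(78, -81) = -3)
Function('T')(P, m) = Add(-3, P, m) (Function('T')(P, m) = Add(Add(P, m), -3) = Add(-3, P, m))
Mul(Mul(-675, 83), Pow(Function('T')(237, 140), -1)) = Mul(Mul(-675, 83), Pow(Add(-3, 237, 140), -1)) = Mul(-56025, Pow(374, -1)) = Mul(-56025, Rational(1, 374)) = Rational(-56025, 374)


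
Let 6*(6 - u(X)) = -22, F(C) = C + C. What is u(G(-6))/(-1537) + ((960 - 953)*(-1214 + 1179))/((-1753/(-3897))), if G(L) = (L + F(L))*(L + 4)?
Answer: -151809388/278727 ≈ -544.65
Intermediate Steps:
F(C) = 2*C
G(L) = 3*L*(4 + L) (G(L) = (L + 2*L)*(L + 4) = (3*L)*(4 + L) = 3*L*(4 + L))
u(X) = 29/3 (u(X) = 6 - ⅙*(-22) = 6 + 11/3 = 29/3)
u(G(-6))/(-1537) + ((960 - 953)*(-1214 + 1179))/((-1753/(-3897))) = (29/3)/(-1537) + ((960 - 953)*(-1214 + 1179))/((-1753/(-3897))) = (29/3)*(-1/1537) + (7*(-35))/((-1753*(-1/3897))) = -1/159 - 245/1753/3897 = -1/159 - 245*3897/1753 = -1/159 - 954765/1753 = -151809388/278727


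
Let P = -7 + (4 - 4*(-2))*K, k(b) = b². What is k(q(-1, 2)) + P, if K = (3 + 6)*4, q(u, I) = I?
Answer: 429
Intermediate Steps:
K = 36 (K = 9*4 = 36)
P = 425 (P = -7 + (4 - 4*(-2))*36 = -7 + (4 + 8)*36 = -7 + 12*36 = -7 + 432 = 425)
k(q(-1, 2)) + P = 2² + 425 = 4 + 425 = 429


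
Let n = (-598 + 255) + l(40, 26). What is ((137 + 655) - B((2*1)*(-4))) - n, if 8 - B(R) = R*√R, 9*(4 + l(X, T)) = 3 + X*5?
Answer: 9976/9 - 16*I*√2 ≈ 1108.4 - 22.627*I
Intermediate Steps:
l(X, T) = -11/3 + 5*X/9 (l(X, T) = -4 + (3 + X*5)/9 = -4 + (3 + 5*X)/9 = -4 + (⅓ + 5*X/9) = -11/3 + 5*X/9)
n = -2920/9 (n = (-598 + 255) + (-11/3 + (5/9)*40) = -343 + (-11/3 + 200/9) = -343 + 167/9 = -2920/9 ≈ -324.44)
B(R) = 8 - R^(3/2) (B(R) = 8 - R*√R = 8 - R^(3/2))
((137 + 655) - B((2*1)*(-4))) - n = ((137 + 655) - (8 - ((2*1)*(-4))^(3/2))) - 1*(-2920/9) = (792 - (8 - (2*(-4))^(3/2))) + 2920/9 = (792 - (8 - (-8)^(3/2))) + 2920/9 = (792 - (8 - (-16)*I*√2)) + 2920/9 = (792 - (8 + 16*I*√2)) + 2920/9 = (792 + (-8 - 16*I*√2)) + 2920/9 = (784 - 16*I*√2) + 2920/9 = 9976/9 - 16*I*√2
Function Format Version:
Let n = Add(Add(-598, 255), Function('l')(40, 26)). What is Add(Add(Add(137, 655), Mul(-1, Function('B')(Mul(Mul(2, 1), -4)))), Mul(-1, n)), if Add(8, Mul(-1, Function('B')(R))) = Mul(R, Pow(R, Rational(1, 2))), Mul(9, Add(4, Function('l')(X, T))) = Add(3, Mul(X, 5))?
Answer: Add(Rational(9976, 9), Mul(-16, I, Pow(2, Rational(1, 2)))) ≈ Add(1108.4, Mul(-22.627, I))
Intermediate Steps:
Function('l')(X, T) = Add(Rational(-11, 3), Mul(Rational(5, 9), X)) (Function('l')(X, T) = Add(-4, Mul(Rational(1, 9), Add(3, Mul(X, 5)))) = Add(-4, Mul(Rational(1, 9), Add(3, Mul(5, X)))) = Add(-4, Add(Rational(1, 3), Mul(Rational(5, 9), X))) = Add(Rational(-11, 3), Mul(Rational(5, 9), X)))
n = Rational(-2920, 9) (n = Add(Add(-598, 255), Add(Rational(-11, 3), Mul(Rational(5, 9), 40))) = Add(-343, Add(Rational(-11, 3), Rational(200, 9))) = Add(-343, Rational(167, 9)) = Rational(-2920, 9) ≈ -324.44)
Function('B')(R) = Add(8, Mul(-1, Pow(R, Rational(3, 2)))) (Function('B')(R) = Add(8, Mul(-1, Mul(R, Pow(R, Rational(1, 2))))) = Add(8, Mul(-1, Pow(R, Rational(3, 2)))))
Add(Add(Add(137, 655), Mul(-1, Function('B')(Mul(Mul(2, 1), -4)))), Mul(-1, n)) = Add(Add(Add(137, 655), Mul(-1, Add(8, Mul(-1, Pow(Mul(Mul(2, 1), -4), Rational(3, 2)))))), Mul(-1, Rational(-2920, 9))) = Add(Add(792, Mul(-1, Add(8, Mul(-1, Pow(Mul(2, -4), Rational(3, 2)))))), Rational(2920, 9)) = Add(Add(792, Mul(-1, Add(8, Mul(-1, Pow(-8, Rational(3, 2)))))), Rational(2920, 9)) = Add(Add(792, Mul(-1, Add(8, Mul(-1, Mul(-16, I, Pow(2, Rational(1, 2))))))), Rational(2920, 9)) = Add(Add(792, Mul(-1, Add(8, Mul(16, I, Pow(2, Rational(1, 2)))))), Rational(2920, 9)) = Add(Add(792, Add(-8, Mul(-16, I, Pow(2, Rational(1, 2))))), Rational(2920, 9)) = Add(Add(784, Mul(-16, I, Pow(2, Rational(1, 2)))), Rational(2920, 9)) = Add(Rational(9976, 9), Mul(-16, I, Pow(2, Rational(1, 2))))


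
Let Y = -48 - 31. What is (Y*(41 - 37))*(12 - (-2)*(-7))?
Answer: 632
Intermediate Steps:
Y = -79
(Y*(41 - 37))*(12 - (-2)*(-7)) = (-79*(41 - 37))*(12 - (-2)*(-7)) = (-79*4)*(12 - 1*14) = -316*(12 - 14) = -316*(-2) = 632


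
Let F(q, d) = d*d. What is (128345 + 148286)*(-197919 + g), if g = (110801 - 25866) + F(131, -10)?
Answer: -31227213804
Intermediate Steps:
F(q, d) = d**2
g = 85035 (g = (110801 - 25866) + (-10)**2 = 84935 + 100 = 85035)
(128345 + 148286)*(-197919 + g) = (128345 + 148286)*(-197919 + 85035) = 276631*(-112884) = -31227213804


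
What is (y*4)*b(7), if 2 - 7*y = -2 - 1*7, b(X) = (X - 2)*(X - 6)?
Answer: 220/7 ≈ 31.429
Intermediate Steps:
b(X) = (-6 + X)*(-2 + X) (b(X) = (-2 + X)*(-6 + X) = (-6 + X)*(-2 + X))
y = 11/7 (y = 2/7 - (-2 - 1*7)/7 = 2/7 - (-2 - 7)/7 = 2/7 - 1/7*(-9) = 2/7 + 9/7 = 11/7 ≈ 1.5714)
(y*4)*b(7) = ((11/7)*4)*(12 + 7**2 - 8*7) = 44*(12 + 49 - 56)/7 = (44/7)*5 = 220/7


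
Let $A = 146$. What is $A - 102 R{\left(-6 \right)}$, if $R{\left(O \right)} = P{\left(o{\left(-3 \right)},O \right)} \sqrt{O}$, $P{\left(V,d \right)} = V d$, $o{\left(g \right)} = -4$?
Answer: $146 - 2448 i \sqrt{6} \approx 146.0 - 5996.4 i$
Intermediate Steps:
$R{\left(O \right)} = - 4 O^{\frac{3}{2}}$ ($R{\left(O \right)} = - 4 O \sqrt{O} = - 4 O^{\frac{3}{2}}$)
$A - 102 R{\left(-6 \right)} = 146 - 102 \left(- 4 \left(-6\right)^{\frac{3}{2}}\right) = 146 - 102 \left(- 4 \left(- 6 i \sqrt{6}\right)\right) = 146 - 102 \cdot 24 i \sqrt{6} = 146 - 2448 i \sqrt{6}$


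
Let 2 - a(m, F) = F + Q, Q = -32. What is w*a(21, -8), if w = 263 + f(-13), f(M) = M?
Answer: 10500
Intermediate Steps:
a(m, F) = 34 - F (a(m, F) = 2 - (F - 32) = 2 - (-32 + F) = 2 + (32 - F) = 34 - F)
w = 250 (w = 263 - 13 = 250)
w*a(21, -8) = 250*(34 - 1*(-8)) = 250*(34 + 8) = 250*42 = 10500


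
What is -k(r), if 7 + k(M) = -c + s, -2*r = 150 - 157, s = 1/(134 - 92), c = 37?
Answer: 1847/42 ≈ 43.976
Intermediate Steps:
s = 1/42 ≈ 0.023810
r = 7/2 (r = -(150 - 157)/2 = -½*(-7) = 7/2 ≈ 3.5000)
k(M) = -1847/42 (k(M) = -7 + (-1*37 + 1/42) = -7 + (-37 + 1/42) = -7 - 1553/42 = -1847/42)
-k(r) = -1*(-1847/42) = 1847/42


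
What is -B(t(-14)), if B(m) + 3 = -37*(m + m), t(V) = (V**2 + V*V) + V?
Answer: 27975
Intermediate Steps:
t(V) = V + 2*V**2 (t(V) = (V**2 + V**2) + V = 2*V**2 + V = V + 2*V**2)
B(m) = -3 - 74*m (B(m) = -3 - 37*(m + m) = -3 - 74*m)
-B(t(-14)) = -(-3 - (-1036)*(1 + 2*(-14))) = -(-3 - (-1036)*(1 - 28)) = -(-3 - (-1036)*(-27)) = -(-3 - 74*378) = -(-3 - 27972) = -1*(-27975) = 27975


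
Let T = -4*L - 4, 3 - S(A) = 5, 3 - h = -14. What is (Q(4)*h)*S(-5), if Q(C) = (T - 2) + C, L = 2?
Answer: 340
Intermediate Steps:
h = 17 (h = 3 - 1*(-14) = 3 + 14 = 17)
S(A) = -2 (S(A) = 3 - 1*5 = 3 - 5 = -2)
T = -12 (T = -4*2 - 4 = -8 - 4 = -12)
Q(C) = -14 + C (Q(C) = (-12 - 2) + C = -14 + C)
(Q(4)*h)*S(-5) = ((-14 + 4)*17)*(-2) = -10*17*(-2) = -170*(-2) = 340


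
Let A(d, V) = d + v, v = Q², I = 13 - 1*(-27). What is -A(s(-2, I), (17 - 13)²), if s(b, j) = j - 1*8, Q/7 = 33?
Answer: -53393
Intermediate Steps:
Q = 231 (Q = 7*33 = 231)
I = 40 (I = 13 + 27 = 40)
s(b, j) = -8 + j (s(b, j) = j - 8 = -8 + j)
v = 53361 (v = 231² = 53361)
A(d, V) = 53361 + d (A(d, V) = d + 53361 = 53361 + d)
-A(s(-2, I), (17 - 13)²) = -(53361 + (-8 + 40)) = -(53361 + 32) = -1*53393 = -53393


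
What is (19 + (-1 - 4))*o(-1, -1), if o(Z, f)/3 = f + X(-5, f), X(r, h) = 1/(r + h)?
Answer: -49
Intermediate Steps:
X(r, h) = 1/(h + r)
o(Z, f) = 3*f + 3/(-5 + f) (o(Z, f) = 3*(f + 1/(f - 5)) = 3*(f + 1/(-5 + f)) = 3*f + 3/(-5 + f))
(19 + (-1 - 4))*o(-1, -1) = (19 + (-1 - 4))*(3*(1 - (-5 - 1))/(-5 - 1)) = (19 - 5)*(3*(1 - 1*(-6))/(-6)) = 14*(3*(-⅙)*(1 + 6)) = 14*(3*(-⅙)*7) = 14*(-7/2) = -49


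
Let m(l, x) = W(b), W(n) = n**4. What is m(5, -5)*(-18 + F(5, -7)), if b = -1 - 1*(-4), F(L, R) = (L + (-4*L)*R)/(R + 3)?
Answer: -17577/4 ≈ -4394.3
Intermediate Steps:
F(L, R) = (L - 4*L*R)/(3 + R)
b = 3 (b = -1 + 4 = 3)
m(l, x) = 81 (m(l, x) = 3**4 = 81)
m(5, -5)*(-18 + F(5, -7)) = 81*(-18 + 5*(1 - 4*(-7))/(3 - 7)) = 81*(-18 + 5*(1 + 28)/(-4)) = 81*(-18 + 5*(-1/4)*29) = 81*(-18 - 145/4) = 81*(-217/4) = -17577/4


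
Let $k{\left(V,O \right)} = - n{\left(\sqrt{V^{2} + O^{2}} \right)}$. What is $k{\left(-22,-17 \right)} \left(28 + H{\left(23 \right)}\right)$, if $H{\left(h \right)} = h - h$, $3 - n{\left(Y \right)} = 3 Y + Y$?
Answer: $-84 + 112 \sqrt{773} \approx 3029.9$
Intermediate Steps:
$n{\left(Y \right)} = 3 - 4 Y$ ($n{\left(Y \right)} = 3 - \left(3 Y + Y\right) = 3 - 4 Y$)
$H{\left(h \right)} = 0$
$k{\left(V,O \right)} = -3 + 4 \sqrt{O^{2} + V^{2}}$ ($k{\left(V,O \right)} = - (3 - 4 \sqrt{V^{2} + O^{2}}) = - (3 - 4 \sqrt{O^{2} + V^{2}}) = -3 + 4 \sqrt{O^{2} + V^{2}}$)
$k{\left(-22,-17 \right)} \left(28 + H{\left(23 \right)}\right) = \left(-3 + 4 \sqrt{\left(-17\right)^{2} + \left(-22\right)^{2}}\right) \left(28 + 0\right) = \left(-3 + 4 \sqrt{289 + 484}\right) 28 = \left(-3 + 4 \sqrt{773}\right) 28 = -84 + 112 \sqrt{773}$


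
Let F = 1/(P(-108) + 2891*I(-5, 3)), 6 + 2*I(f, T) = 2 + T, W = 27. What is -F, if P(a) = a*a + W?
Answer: -2/20491 ≈ -9.7604e-5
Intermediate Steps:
I(f, T) = -2 + T/2 (I(f, T) = -3 + (2 + T)/2 = -3 + (1 + T/2) = -2 + T/2)
P(a) = 27 + a**2 (P(a) = a*a + 27 = a**2 + 27 = 27 + a**2)
F = 2/20491 (F = 1/((27 + (-108)**2) + 2891*(-2 + (1/2)*3)) = 1/((27 + 11664) + 2891*(-2 + 3/2)) = 1/(11691 + 2891*(-1/2)) = 1/(11691 - 2891/2) = 1/(20491/2) = 2/20491 ≈ 9.7604e-5)
-F = -1*2/20491 = -2/20491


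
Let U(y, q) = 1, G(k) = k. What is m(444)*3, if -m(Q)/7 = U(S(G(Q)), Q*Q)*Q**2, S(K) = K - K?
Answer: -4139856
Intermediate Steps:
S(K) = 0
m(Q) = -7*Q**2
m(444)*3 = -7*444**2*3 = -7*197136*3 = -1379952*3 = -4139856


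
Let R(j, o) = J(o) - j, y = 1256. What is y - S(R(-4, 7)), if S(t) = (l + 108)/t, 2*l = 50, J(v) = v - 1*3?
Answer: 9915/8 ≈ 1239.4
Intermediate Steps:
J(v) = -3 + v (J(v) = v - 3 = -3 + v)
l = 25 (l = (1/2)*50 = 25)
R(j, o) = -3 + o - j (R(j, o) = (-3 + o) - j = -3 + o - j)
S(t) = 133/t (S(t) = (25 + 108)/t = 133/t)
y - S(R(-4, 7)) = 1256 - 133/(-3 + 7 - 1*(-4)) = 1256 - 133/(-3 + 7 + 4) = 1256 - 133/8 = 9915/8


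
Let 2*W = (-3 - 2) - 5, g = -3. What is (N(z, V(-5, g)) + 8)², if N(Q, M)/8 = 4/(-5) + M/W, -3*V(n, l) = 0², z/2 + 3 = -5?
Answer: 64/25 ≈ 2.5600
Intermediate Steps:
z = -16 (z = -6 + 2*(-5) = -6 - 10 = -16)
W = -5 (W = ((-3 - 2) - 5)/2 = (-5 - 5)/2 = (½)*(-10) = -5)
V(n, l) = 0 (V(n, l) = -⅓*0² = -⅓*0 = 0)
N(Q, M) = -32/5 - 8*M/5 (N(Q, M) = 8*(4/(-5) + M/(-5)) = 8*(4*(-⅕) + M*(-⅕)) = 8*(-⅘ - M/5) = -32/5 - 8*M/5)
(N(z, V(-5, g)) + 8)² = ((-32/5 - 8/5*0) + 8)² = ((-32/5 + 0) + 8)² = (-32/5 + 8)² = (8/5)² = 64/25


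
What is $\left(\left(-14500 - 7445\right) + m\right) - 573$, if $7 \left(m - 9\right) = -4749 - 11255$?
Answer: $- \frac{173567}{7} \approx -24795.0$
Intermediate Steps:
$m = - \frac{15941}{7}$ ($m = 9 + \frac{-4749 - 11255}{7} = 9 + \frac{1}{7} \left(-16004\right) = 9 - \frac{16004}{7} = - \frac{15941}{7} \approx -2277.3$)
$\left(\left(-14500 - 7445\right) + m\right) - 573 = \left(\left(-14500 - 7445\right) - \frac{15941}{7}\right) - 573 = \left(-21945 - \frac{15941}{7}\right) - 573 = - \frac{169556}{7} - 573 = - \frac{173567}{7}$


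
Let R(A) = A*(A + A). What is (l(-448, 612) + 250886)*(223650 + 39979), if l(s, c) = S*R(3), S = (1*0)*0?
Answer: 66140825294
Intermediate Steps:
S = 0 (S = 0*0 = 0)
R(A) = 2*A² (R(A) = A*(2*A) = 2*A²)
l(s, c) = 0 (l(s, c) = 0*(2*3²) = 0*(2*9) = 0*18 = 0)
(l(-448, 612) + 250886)*(223650 + 39979) = (0 + 250886)*(223650 + 39979) = 250886*263629 = 66140825294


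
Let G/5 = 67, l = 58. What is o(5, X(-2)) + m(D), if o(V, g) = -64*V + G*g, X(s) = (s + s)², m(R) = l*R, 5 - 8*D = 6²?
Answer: 19261/4 ≈ 4815.3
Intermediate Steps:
D = -31/8 (D = 5/8 - ⅛*6² = 5/8 - ⅛*36 = 5/8 - 9/2 = -31/8 ≈ -3.8750)
m(R) = 58*R
G = 335 (G = 5*67 = 335)
X(s) = 4*s² (X(s) = (2*s)² = 4*s²)
o(V, g) = -64*V + 335*g
o(5, X(-2)) + m(D) = (-64*5 + 335*(4*(-2)²)) + 58*(-31/8) = (-320 + 335*(4*4)) - 899/4 = (-320 + 335*16) - 899/4 = (-320 + 5360) - 899/4 = 5040 - 899/4 = 19261/4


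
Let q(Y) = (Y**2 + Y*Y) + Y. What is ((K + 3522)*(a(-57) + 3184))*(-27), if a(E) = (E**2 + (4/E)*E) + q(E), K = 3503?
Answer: -2442634650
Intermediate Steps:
q(Y) = Y + 2*Y**2 (q(Y) = (Y**2 + Y**2) + Y = 2*Y**2 + Y = Y + 2*Y**2)
a(E) = 4 + E**2 + E*(1 + 2*E) (a(E) = (E**2 + (4/E)*E) + E*(1 + 2*E) = (E**2 + 4) + E*(1 + 2*E) = (4 + E**2) + E*(1 + 2*E) = 4 + E**2 + E*(1 + 2*E))
((K + 3522)*(a(-57) + 3184))*(-27) = ((3503 + 3522)*((4 - 57 + 3*(-57)**2) + 3184))*(-27) = (7025*((4 - 57 + 3*3249) + 3184))*(-27) = (7025*((4 - 57 + 9747) + 3184))*(-27) = (7025*(9694 + 3184))*(-27) = (7025*12878)*(-27) = 90467950*(-27) = -2442634650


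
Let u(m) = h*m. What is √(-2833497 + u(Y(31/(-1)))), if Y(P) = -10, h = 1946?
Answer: I*√2852957 ≈ 1689.1*I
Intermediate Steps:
u(m) = 1946*m
√(-2833497 + u(Y(31/(-1)))) = √(-2833497 + 1946*(-10)) = √(-2833497 - 19460) = √(-2852957) = I*√2852957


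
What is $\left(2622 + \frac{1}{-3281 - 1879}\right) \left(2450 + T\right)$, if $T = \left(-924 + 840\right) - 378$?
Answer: $\frac{6724170943}{1290} \approx 5.2125 \cdot 10^{6}$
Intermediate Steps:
$T = -462$ ($T = -84 - 378 = -462$)
$\left(2622 + \frac{1}{-3281 - 1879}\right) \left(2450 + T\right) = \left(2622 + \frac{1}{-3281 - 1879}\right) \left(2450 - 462\right) = \left(2622 + \frac{1}{-5160}\right) 1988 = \left(2622 - \frac{1}{5160}\right) 1988 = \frac{13529519}{5160} \cdot 1988 = \frac{6724170943}{1290}$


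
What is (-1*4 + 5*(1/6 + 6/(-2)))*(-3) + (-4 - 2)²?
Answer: 181/2 ≈ 90.500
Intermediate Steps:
(-1*4 + 5*(1/6 + 6/(-2)))*(-3) + (-4 - 2)² = (-4 + 5*(1*(⅙) + 6*(-½)))*(-3) + (-6)² = (-4 + 5*(⅙ - 3))*(-3) + 36 = (-4 + 5*(-17/6))*(-3) + 36 = (-4 - 85/6)*(-3) + 36 = -109/6*(-3) + 36 = 109/2 + 36 = 181/2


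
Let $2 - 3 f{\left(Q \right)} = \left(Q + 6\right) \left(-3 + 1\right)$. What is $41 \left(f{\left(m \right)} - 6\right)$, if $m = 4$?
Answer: $\frac{164}{3} \approx 54.667$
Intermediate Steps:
$f{\left(Q \right)} = \frac{14}{3} + \frac{2 Q}{3}$ ($f{\left(Q \right)} = \frac{2}{3} - \frac{\left(Q + 6\right) \left(-3 + 1\right)}{3} = \frac{2}{3} - \frac{\left(6 + Q\right) \left(-2\right)}{3} = \frac{2}{3} - \frac{-12 - 2 Q}{3} = \frac{2}{3} + \left(4 + \frac{2 Q}{3}\right) = \frac{14}{3} + \frac{2 Q}{3}$)
$41 \left(f{\left(m \right)} - 6\right) = 41 \left(\left(\frac{14}{3} + \frac{2}{3} \cdot 4\right) - 6\right) = 41 \left(\left(\frac{14}{3} + \frac{8}{3}\right) - 6\right) = 41 \left(\frac{22}{3} - 6\right) = 41 \cdot \frac{4}{3} = \frac{164}{3}$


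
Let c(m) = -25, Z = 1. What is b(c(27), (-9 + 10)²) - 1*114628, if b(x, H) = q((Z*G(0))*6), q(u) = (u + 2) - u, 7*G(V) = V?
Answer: -114626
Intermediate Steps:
G(V) = V/7
q(u) = 2 (q(u) = (2 + u) - u = 2)
b(x, H) = 2
b(c(27), (-9 + 10)²) - 1*114628 = 2 - 1*114628 = 2 - 114628 = -114626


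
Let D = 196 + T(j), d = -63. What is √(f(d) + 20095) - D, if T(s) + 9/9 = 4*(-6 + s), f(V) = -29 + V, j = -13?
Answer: -119 + √20003 ≈ 22.432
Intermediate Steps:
T(s) = -25 + 4*s (T(s) = -1 + 4*(-6 + s) = -1 + (-24 + 4*s) = -25 + 4*s)
D = 119 (D = 196 + (-25 + 4*(-13)) = 196 + (-25 - 52) = 196 - 77 = 119)
√(f(d) + 20095) - D = √((-29 - 63) + 20095) - 1*119 = √(-92 + 20095) - 119 = √20003 - 119 = -119 + √20003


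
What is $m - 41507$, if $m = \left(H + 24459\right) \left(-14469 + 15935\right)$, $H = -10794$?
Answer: $19991383$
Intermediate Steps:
$m = 20032890$ ($m = \left(-10794 + 24459\right) \left(-14469 + 15935\right) = 13665 \cdot 1466 = 20032890$)
$m - 41507 = 20032890 - 41507 = 19991383$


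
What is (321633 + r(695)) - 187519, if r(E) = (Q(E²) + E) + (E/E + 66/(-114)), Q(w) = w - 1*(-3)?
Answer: 11738911/19 ≈ 6.1784e+5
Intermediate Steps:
Q(w) = 3 + w (Q(w) = w + 3 = 3 + w)
r(E) = 65/19 + E + E² (r(E) = ((3 + E²) + E) + (E/E + 66/(-114)) = (3 + E + E²) + (1 + 66*(-1/114)) = (3 + E + E²) + (1 - 11/19) = (3 + E + E²) + 8/19 = 65/19 + E + E²)
(321633 + r(695)) - 187519 = (321633 + (65/19 + 695 + 695²)) - 187519 = (321633 + (65/19 + 695 + 483025)) - 187519 = (321633 + 9190745/19) - 187519 = 15301772/19 - 187519 = 11738911/19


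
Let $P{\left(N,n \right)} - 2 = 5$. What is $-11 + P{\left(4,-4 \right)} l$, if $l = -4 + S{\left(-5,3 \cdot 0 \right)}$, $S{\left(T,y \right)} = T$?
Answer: $-74$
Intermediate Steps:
$P{\left(N,n \right)} = 7$ ($P{\left(N,n \right)} = 2 + 5 = 7$)
$l = -9$ ($l = -4 - 5 = -9$)
$-11 + P{\left(4,-4 \right)} l = -11 + 7 \left(-9\right) = -11 - 63 = -74$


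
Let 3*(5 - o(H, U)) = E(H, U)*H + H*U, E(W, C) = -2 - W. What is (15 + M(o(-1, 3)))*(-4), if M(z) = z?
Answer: -248/3 ≈ -82.667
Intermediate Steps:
o(H, U) = 5 - H*U/3 - H*(-2 - H)/3 (o(H, U) = 5 - ((-2 - H)*H + H*U)/3 = 5 - (H*(-2 - H) + H*U)/3 = 5 - (H*U + H*(-2 - H))/3 = 5 + (-H*U/3 - H*(-2 - H)/3) = 5 - H*U/3 - H*(-2 - H)/3)
(15 + M(o(-1, 3)))*(-4) = (15 + (5 - ⅓*(-1)*3 + (⅓)*(-1)*(2 - 1)))*(-4) = (15 + (5 + 1 + (⅓)*(-1)*1))*(-4) = (15 + (5 + 1 - ⅓))*(-4) = (15 + 17/3)*(-4) = (62/3)*(-4) = -248/3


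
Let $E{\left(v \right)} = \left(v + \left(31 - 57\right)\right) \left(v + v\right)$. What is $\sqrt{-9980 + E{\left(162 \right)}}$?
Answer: $2 \sqrt{8521} \approx 184.62$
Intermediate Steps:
$E{\left(v \right)} = 2 v \left(-26 + v\right)$ ($E{\left(v \right)} = \left(v + \left(31 - 57\right)\right) 2 v = \left(v - 26\right) 2 v = \left(-26 + v\right) 2 v = 2 v \left(-26 + v\right)$)
$\sqrt{-9980 + E{\left(162 \right)}} = \sqrt{-9980 + 2 \cdot 162 \left(-26 + 162\right)} = \sqrt{-9980 + 2 \cdot 162 \cdot 136} = \sqrt{-9980 + 44064} = \sqrt{34084} = 2 \sqrt{8521}$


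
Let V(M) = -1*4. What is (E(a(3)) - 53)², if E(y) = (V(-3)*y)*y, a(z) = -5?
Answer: 23409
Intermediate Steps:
V(M) = -4
E(y) = -4*y² (E(y) = (-4*y)*y = -4*y²)
(E(a(3)) - 53)² = (-4*(-5)² - 53)² = (-4*25 - 53)² = (-100 - 53)² = (-153)² = 23409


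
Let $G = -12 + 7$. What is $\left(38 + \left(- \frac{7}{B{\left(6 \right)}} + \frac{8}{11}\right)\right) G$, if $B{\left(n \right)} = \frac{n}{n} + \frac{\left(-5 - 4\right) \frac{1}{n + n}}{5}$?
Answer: $- \frac{28510}{187} \approx -152.46$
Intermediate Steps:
$B{\left(n \right)} = 1 - \frac{9}{10 n}$ ($B{\left(n \right)} = 1 + - \frac{9}{2 n} \frac{1}{5} = 1 - \frac{9}{10 n}$)
$G = -5$
$\left(38 + \left(- \frac{7}{B{\left(6 \right)}} + \frac{8}{11}\right)\right) G = \left(38 + \left(- \frac{7}{\frac{1}{6} \left(- \frac{9}{10} + 6\right)} + \frac{8}{11}\right)\right) \left(-5\right) = \left(38 + \left(- \frac{7}{\frac{1}{6} \cdot \frac{51}{10}} + 8 \cdot \frac{1}{11}\right)\right) \left(-5\right) = \left(38 + \left(- \frac{7}{\frac{17}{20}} + \frac{8}{11}\right)\right) \left(-5\right) = \left(38 + \left(\left(-7\right) \frac{20}{17} + \frac{8}{11}\right)\right) \left(-5\right) = \left(38 + \left(- \frac{140}{17} + \frac{8}{11}\right)\right) \left(-5\right) = \left(38 - \frac{1404}{187}\right) \left(-5\right) = \frac{5702}{187} \left(-5\right) = - \frac{28510}{187}$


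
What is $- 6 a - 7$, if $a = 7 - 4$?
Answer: $-25$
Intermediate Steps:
$a = 3$ ($a = 7 - 4 = 3$)
$- 6 a - 7 = \left(-6\right) 3 - 7 = -18 - 7 = -25$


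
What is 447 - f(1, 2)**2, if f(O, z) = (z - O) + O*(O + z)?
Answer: 431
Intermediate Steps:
f(O, z) = z - O + O*(O + z)
447 - f(1, 2)**2 = 447 - (2 + 1**2 - 1*1 + 1*2)**2 = 447 - (2 + 1 - 1 + 2)**2 = 447 - 1*4**2 = 447 - 1*16 = 447 - 16 = 431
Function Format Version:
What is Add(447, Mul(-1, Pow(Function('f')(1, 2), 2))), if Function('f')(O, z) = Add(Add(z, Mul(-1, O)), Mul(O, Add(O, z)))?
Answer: 431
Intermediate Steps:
Function('f')(O, z) = Add(z, Mul(-1, O), Mul(O, Add(O, z)))
Add(447, Mul(-1, Pow(Function('f')(1, 2), 2))) = Add(447, Mul(-1, Pow(Add(2, Pow(1, 2), Mul(-1, 1), Mul(1, 2)), 2))) = Add(447, Mul(-1, Pow(Add(2, 1, -1, 2), 2))) = Add(447, Mul(-1, Pow(4, 2))) = Add(447, Mul(-1, 16)) = Add(447, -16) = 431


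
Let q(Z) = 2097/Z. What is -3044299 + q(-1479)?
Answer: -1500840106/493 ≈ -3.0443e+6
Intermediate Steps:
-3044299 + q(-1479) = -3044299 + 2097/(-1479) = -3044299 + 2097*(-1/1479) = -3044299 - 699/493 = -1500840106/493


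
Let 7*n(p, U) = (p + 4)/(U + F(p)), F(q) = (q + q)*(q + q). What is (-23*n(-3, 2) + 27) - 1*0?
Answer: 7159/266 ≈ 26.914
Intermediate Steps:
F(q) = 4*q² (F(q) = (2*q)*(2*q) = 4*q²)
n(p, U) = (4 + p)/(7*(U + 4*p²)) (n(p, U) = ((p + 4)/(U + 4*p²))/7 = ((4 + p)/(U + 4*p²))/7 = (4 + p)/(7*(U + 4*p²)))
(-23*n(-3, 2) + 27) - 1*0 = (-23*(4 - 3)/(7*(2 + 4*(-3)²)) + 27) - 1*0 = (-23/(7*(2 + 4*9)) + 27) + 0 = (-23/(7*(2 + 36)) + 27) + 0 = (-23/(7*38) + 27) + 0 = (-23*1/266 + 27) + 0 = (-23/266 + 27) + 0 = 7159/266 + 0 = 7159/266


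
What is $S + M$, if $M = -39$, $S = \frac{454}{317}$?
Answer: $- \frac{11909}{317} \approx -37.568$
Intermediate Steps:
$S = \frac{454}{317}$ ($S = 454 \cdot \frac{1}{317} = \frac{454}{317} \approx 1.4322$)
$S + M = \frac{454}{317} - 39 = - \frac{11909}{317}$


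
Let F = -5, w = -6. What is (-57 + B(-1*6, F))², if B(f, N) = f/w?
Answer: 3136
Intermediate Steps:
B(f, N) = -f/6 (B(f, N) = f/(-6) = f*(-⅙) = -f/6)
(-57 + B(-1*6, F))² = (-57 - (-1)*6/6)² = (-57 - ⅙*(-6))² = (-57 + 1)² = (-56)² = 3136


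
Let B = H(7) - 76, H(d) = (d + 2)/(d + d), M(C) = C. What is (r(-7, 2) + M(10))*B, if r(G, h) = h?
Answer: -6330/7 ≈ -904.29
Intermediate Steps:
H(d) = (2 + d)/(2*d) (H(d) = (2 + d)/((2*d)) = (2 + d)*(1/(2*d)) = (2 + d)/(2*d))
B = -1055/14 (B = (½)*(2 + 7)/7 - 76 = (½)*(⅐)*9 - 76 = 9/14 - 76 = -1055/14 ≈ -75.357)
(r(-7, 2) + M(10))*B = (2 + 10)*(-1055/14) = 12*(-1055/14) = -6330/7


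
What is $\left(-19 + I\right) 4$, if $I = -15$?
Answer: $-136$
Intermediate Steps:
$\left(-19 + I\right) 4 = \left(-19 - 15\right) 4 = \left(-34\right) 4 = -136$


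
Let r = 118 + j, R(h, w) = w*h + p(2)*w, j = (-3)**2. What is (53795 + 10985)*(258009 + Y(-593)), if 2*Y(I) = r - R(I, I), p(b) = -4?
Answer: 5251196360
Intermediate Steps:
j = 9
R(h, w) = -4*w + h*w (R(h, w) = w*h - 4*w = h*w - 4*w = -4*w + h*w)
r = 127 (r = 118 + 9 = 127)
Y(I) = 127/2 - I*(-4 + I)/2 (Y(I) = (127 - I*(-4 + I))/2 = 127/2 - I*(-4 + I)/2)
(53795 + 10985)*(258009 + Y(-593)) = (53795 + 10985)*(258009 + (127/2 - 1/2*(-593)*(-4 - 593))) = 64780*(258009 + (127/2 - 1/2*(-593)*(-597))) = 64780*(258009 + (127/2 - 354021/2)) = 64780*(258009 - 176947) = 64780*81062 = 5251196360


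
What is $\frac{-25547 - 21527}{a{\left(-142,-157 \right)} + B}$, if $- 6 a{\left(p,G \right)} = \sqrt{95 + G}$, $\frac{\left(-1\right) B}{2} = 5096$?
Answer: $\frac{8636007744}{1869783583} - \frac{141222 i \sqrt{62}}{1869783583} \approx 4.6187 - 0.00059471 i$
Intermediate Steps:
$B = -10192$ ($B = \left(-2\right) 5096 = -10192$)
$a{\left(p,G \right)} = - \frac{\sqrt{95 + G}}{6}$
$\frac{-25547 - 21527}{a{\left(-142,-157 \right)} + B} = \frac{-25547 - 21527}{- \frac{\sqrt{95 - 157}}{6} - 10192} = - \frac{47074}{- \frac{\sqrt{-62}}{6} - 10192} = - \frac{47074}{- \frac{i \sqrt{62}}{6} - 10192} = - \frac{47074}{-10192 - \frac{i \sqrt{62}}{6}}$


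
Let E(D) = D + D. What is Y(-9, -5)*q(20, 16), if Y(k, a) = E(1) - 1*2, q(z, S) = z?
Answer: 0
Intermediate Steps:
E(D) = 2*D
Y(k, a) = 0 (Y(k, a) = 2*1 - 1*2 = 2 - 2 = 0)
Y(-9, -5)*q(20, 16) = 0*20 = 0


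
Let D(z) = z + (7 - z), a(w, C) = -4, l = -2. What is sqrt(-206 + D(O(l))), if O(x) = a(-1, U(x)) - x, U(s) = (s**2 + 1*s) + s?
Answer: I*sqrt(199) ≈ 14.107*I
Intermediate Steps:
U(s) = s**2 + 2*s (U(s) = (s**2 + s) + s = (s + s**2) + s = s**2 + 2*s)
O(x) = -4 - x
D(z) = 7
sqrt(-206 + D(O(l))) = sqrt(-206 + 7) = sqrt(-199) = I*sqrt(199)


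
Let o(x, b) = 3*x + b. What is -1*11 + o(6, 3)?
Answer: 10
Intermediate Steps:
o(x, b) = b + 3*x
-1*11 + o(6, 3) = -1*11 + (3 + 3*6) = -11 + (3 + 18) = -11 + 21 = 10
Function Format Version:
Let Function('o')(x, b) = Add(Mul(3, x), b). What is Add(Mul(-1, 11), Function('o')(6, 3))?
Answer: 10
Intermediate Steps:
Function('o')(x, b) = Add(b, Mul(3, x))
Add(Mul(-1, 11), Function('o')(6, 3)) = Add(Mul(-1, 11), Add(3, Mul(3, 6))) = Add(-11, Add(3, 18)) = Add(-11, 21) = 10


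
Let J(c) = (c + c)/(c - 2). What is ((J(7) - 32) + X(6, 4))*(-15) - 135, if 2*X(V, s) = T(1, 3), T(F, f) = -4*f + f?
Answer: 741/2 ≈ 370.50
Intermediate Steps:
T(F, f) = -3*f
X(V, s) = -9/2 (X(V, s) = (-3*3)/2 = (1/2)*(-9) = -9/2)
J(c) = 2*c/(-2 + c) (J(c) = (2*c)/(-2 + c) = 2*c/(-2 + c))
((J(7) - 32) + X(6, 4))*(-15) - 135 = ((2*7/(-2 + 7) - 32) - 9/2)*(-15) - 135 = ((2*7/5 - 32) - 9/2)*(-15) - 135 = ((2*7*(1/5) - 32) - 9/2)*(-15) - 135 = ((14/5 - 32) - 9/2)*(-15) - 135 = (-146/5 - 9/2)*(-15) - 135 = -337/10*(-15) - 135 = 1011/2 - 135 = 741/2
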